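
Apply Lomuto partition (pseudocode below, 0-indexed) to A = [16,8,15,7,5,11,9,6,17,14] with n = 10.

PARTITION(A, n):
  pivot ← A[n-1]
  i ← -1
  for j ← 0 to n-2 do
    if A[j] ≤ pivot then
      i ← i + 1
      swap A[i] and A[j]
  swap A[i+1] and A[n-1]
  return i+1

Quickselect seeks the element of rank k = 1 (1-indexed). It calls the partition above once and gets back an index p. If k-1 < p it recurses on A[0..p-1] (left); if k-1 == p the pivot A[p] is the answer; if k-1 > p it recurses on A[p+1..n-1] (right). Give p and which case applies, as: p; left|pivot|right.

pivot=14, i=-1
j=0: 16>14, skip
j=1: 8≤14, i=0, swap(0,1) ⇒ [8,16,15,7,5,11,9,6,17,14]
j=2: 15>14, skip
j=3: 7≤14, i=1, swap(1,3) ⇒ [8,7,15,16,5,11,9,6,17,14]
j=4: 5≤14, i=2, swap(2,4) ⇒ [8,7,5,16,15,11,9,6,17,14]
j=5: 11≤14, i=3, swap(3,5) ⇒ [8,7,5,11,15,16,9,6,17,14]
j=6: 9≤14, i=4, swap(4,6) ⇒ [8,7,5,11,9,16,15,6,17,14]
j=7: 6≤14, i=5, swap(5,7) ⇒ [8,7,5,11,9,6,15,16,17,14]
j=8: 17>14, skip
swap(6,9) ⇒ [8,7,5,11,9,6,14,16,17,15]; return 6
p = 6; k-1 = 0 < 6 ⇒ left

6; left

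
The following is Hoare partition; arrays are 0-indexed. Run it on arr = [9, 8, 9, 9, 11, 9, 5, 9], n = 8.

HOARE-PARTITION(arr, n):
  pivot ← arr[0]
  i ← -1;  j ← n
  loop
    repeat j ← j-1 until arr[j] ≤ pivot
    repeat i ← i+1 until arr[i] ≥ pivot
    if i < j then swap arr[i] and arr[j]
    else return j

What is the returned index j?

3

pivot = arr[0] = 9; i = -1, j = 8
j→7 (arr[7]=9≤9), i→0 (arr[0]=9≥9); i<j, swap → [9, 8, 9, 9, 11, 9, 5, 9]
j→6 (arr[6]=5≤9), i→2 (arr[2]=9≥9); i<j, swap → [9, 8, 5, 9, 11, 9, 9, 9]
j→5 (arr[5]=9≤9), i→3 (arr[3]=9≥9); i<j, swap → [9, 8, 5, 9, 11, 9, 9, 9]
j→3, i→4; i≥j, return j=3. arr = [9, 8, 5, 9, 11, 9, 9, 9]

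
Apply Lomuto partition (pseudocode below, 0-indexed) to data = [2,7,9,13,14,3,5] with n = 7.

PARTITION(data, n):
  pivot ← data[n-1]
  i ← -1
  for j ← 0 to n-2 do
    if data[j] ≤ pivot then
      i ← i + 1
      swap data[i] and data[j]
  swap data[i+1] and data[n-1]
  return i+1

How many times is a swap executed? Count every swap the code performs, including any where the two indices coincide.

pivot = data[6] = 5; i = -1
j=0: data[0]=2 ≤ 5 → i=0, swap data[0],data[0] (no change) → [2,7,9,13,14,3,5]
j=1: data[1]=7 > 5 → no swap
j=2: data[2]=9 > 5 → no swap
j=3: data[3]=13 > 5 → no swap
j=4: data[4]=14 > 5 → no swap
j=5: data[5]=3 ≤ 5 → i=1, swap data[1],data[5] → [2,3,9,13,14,7,5]
final swap data[2],data[6] → [2,3,5,13,14,7,9]; return 2

3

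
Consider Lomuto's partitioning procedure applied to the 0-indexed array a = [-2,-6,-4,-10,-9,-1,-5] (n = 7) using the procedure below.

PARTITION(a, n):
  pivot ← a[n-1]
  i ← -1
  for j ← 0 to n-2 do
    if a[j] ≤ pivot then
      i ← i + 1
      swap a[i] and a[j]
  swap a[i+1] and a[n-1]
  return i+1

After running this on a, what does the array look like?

[-6,-10,-9,-5,-4,-1,-2]

pivot=-5, i=-1
j=0: -2>-5, skip
j=1: -6≤-5, i=0, swap(0,1) ⇒ [-6,-2,-4,-10,-9,-1,-5]
j=2: -4>-5, skip
j=3: -10≤-5, i=1, swap(1,3) ⇒ [-6,-10,-4,-2,-9,-1,-5]
j=4: -9≤-5, i=2, swap(2,4) ⇒ [-6,-10,-9,-2,-4,-1,-5]
j=5: -1>-5, skip
swap(3,6) ⇒ [-6,-10,-9,-5,-4,-1,-2]; return 3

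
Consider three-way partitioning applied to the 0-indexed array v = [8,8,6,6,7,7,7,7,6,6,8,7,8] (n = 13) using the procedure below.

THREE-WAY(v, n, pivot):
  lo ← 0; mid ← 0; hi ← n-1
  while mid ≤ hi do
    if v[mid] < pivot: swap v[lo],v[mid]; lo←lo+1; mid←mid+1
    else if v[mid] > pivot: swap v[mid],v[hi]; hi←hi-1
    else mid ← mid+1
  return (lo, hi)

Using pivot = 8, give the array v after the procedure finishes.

[6,6,7,7,7,7,6,6,7,8,8,8,8]

pivot = 8; lo=0, mid=0, hi=12
v[mid]=8=8: mid=1
v[mid]=8=8: mid=2
v[mid]=6<8: swap v[0],v[2]; lo=1,mid=3 → [6,8,8,6,7,7,7,7,6,6,8,7,8]
v[mid]=6<8: swap v[1],v[3]; lo=2,mid=4 → [6,6,8,8,7,7,7,7,6,6,8,7,8]
v[mid]=7<8: swap v[2],v[4]; lo=3,mid=5 → [6,6,7,8,8,7,7,7,6,6,8,7,8]
v[mid]=7<8: swap v[3],v[5]; lo=4,mid=6 → [6,6,7,7,8,8,7,7,6,6,8,7,8]
v[mid]=7<8: swap v[4],v[6]; lo=5,mid=7 → [6,6,7,7,7,8,8,7,6,6,8,7,8]
v[mid]=7<8: swap v[5],v[7]; lo=6,mid=8 → [6,6,7,7,7,7,8,8,6,6,8,7,8]
v[mid]=6<8: swap v[6],v[8]; lo=7,mid=9 → [6,6,7,7,7,7,6,8,8,6,8,7,8]
v[mid]=6<8: swap v[7],v[9]; lo=8,mid=10 → [6,6,7,7,7,7,6,6,8,8,8,7,8]
v[mid]=8=8: mid=11
v[mid]=7<8: swap v[8],v[11]; lo=9,mid=12 → [6,6,7,7,7,7,6,6,7,8,8,8,8]
v[mid]=8=8: mid=13
end: lo=9, hi=12; v = [6,6,7,7,7,7,6,6,7,8,8,8,8]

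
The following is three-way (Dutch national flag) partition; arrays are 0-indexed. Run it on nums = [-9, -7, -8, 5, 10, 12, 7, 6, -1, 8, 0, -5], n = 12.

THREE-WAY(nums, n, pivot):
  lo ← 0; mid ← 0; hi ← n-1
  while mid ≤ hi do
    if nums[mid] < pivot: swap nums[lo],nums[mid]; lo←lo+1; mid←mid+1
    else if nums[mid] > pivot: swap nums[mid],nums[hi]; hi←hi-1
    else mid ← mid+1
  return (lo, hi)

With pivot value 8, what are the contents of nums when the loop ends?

pivot = 8; lo=0, mid=0, hi=11
nums[mid]=-9<8: swap nums[0],nums[0]; lo=1,mid=1 → [-9, -7, -8, 5, 10, 12, 7, 6, -1, 8, 0, -5]
nums[mid]=-7<8: swap nums[1],nums[1]; lo=2,mid=2 → [-9, -7, -8, 5, 10, 12, 7, 6, -1, 8, 0, -5]
nums[mid]=-8<8: swap nums[2],nums[2]; lo=3,mid=3 → [-9, -7, -8, 5, 10, 12, 7, 6, -1, 8, 0, -5]
nums[mid]=5<8: swap nums[3],nums[3]; lo=4,mid=4 → [-9, -7, -8, 5, 10, 12, 7, 6, -1, 8, 0, -5]
nums[mid]=10>8: swap nums[4],nums[11]; hi=10 → [-9, -7, -8, 5, -5, 12, 7, 6, -1, 8, 0, 10]
nums[mid]=-5<8: swap nums[4],nums[4]; lo=5,mid=5 → [-9, -7, -8, 5, -5, 12, 7, 6, -1, 8, 0, 10]
nums[mid]=12>8: swap nums[5],nums[10]; hi=9 → [-9, -7, -8, 5, -5, 0, 7, 6, -1, 8, 12, 10]
nums[mid]=0<8: swap nums[5],nums[5]; lo=6,mid=6 → [-9, -7, -8, 5, -5, 0, 7, 6, -1, 8, 12, 10]
nums[mid]=7<8: swap nums[6],nums[6]; lo=7,mid=7 → [-9, -7, -8, 5, -5, 0, 7, 6, -1, 8, 12, 10]
nums[mid]=6<8: swap nums[7],nums[7]; lo=8,mid=8 → [-9, -7, -8, 5, -5, 0, 7, 6, -1, 8, 12, 10]
nums[mid]=-1<8: swap nums[8],nums[8]; lo=9,mid=9 → [-9, -7, -8, 5, -5, 0, 7, 6, -1, 8, 12, 10]
nums[mid]=8=8: mid=10
end: lo=9, hi=9; nums = [-9, -7, -8, 5, -5, 0, 7, 6, -1, 8, 12, 10]

[-9, -7, -8, 5, -5, 0, 7, 6, -1, 8, 12, 10]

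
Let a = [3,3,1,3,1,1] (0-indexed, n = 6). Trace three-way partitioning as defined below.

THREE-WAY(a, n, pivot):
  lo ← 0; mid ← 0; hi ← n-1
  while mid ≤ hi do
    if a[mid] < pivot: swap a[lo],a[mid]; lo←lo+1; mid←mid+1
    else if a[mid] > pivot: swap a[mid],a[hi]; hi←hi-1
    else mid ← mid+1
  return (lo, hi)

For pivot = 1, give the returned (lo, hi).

pivot = 1; lo=0, mid=0, hi=5
a[mid]=3>1: swap a[0],a[5]; hi=4 → [1,3,1,3,1,3]
a[mid]=1=1: mid=1
a[mid]=3>1: swap a[1],a[4]; hi=3 → [1,1,1,3,3,3]
a[mid]=1=1: mid=2
a[mid]=1=1: mid=3
a[mid]=3>1: swap a[3],a[3]; hi=2 → [1,1,1,3,3,3]
end: lo=0, hi=2; a = [1,1,1,3,3,3]

(0, 2)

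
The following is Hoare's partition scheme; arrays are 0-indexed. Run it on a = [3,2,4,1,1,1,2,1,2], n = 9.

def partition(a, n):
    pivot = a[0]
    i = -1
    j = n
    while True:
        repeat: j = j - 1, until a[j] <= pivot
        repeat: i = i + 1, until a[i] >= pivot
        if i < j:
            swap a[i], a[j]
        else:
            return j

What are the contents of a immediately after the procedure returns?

pivot = a[0] = 3; i = -1, j = 9
j→8 (a[8]=2≤3), i→0 (a[0]=3≥3); i<j, swap → [2,2,4,1,1,1,2,1,3]
j→7 (a[7]=1≤3), i→2 (a[2]=4≥3); i<j, swap → [2,2,1,1,1,1,2,4,3]
j→6, i→7; i≥j, return j=6. a = [2,2,1,1,1,1,2,4,3]

[2,2,1,1,1,1,2,4,3]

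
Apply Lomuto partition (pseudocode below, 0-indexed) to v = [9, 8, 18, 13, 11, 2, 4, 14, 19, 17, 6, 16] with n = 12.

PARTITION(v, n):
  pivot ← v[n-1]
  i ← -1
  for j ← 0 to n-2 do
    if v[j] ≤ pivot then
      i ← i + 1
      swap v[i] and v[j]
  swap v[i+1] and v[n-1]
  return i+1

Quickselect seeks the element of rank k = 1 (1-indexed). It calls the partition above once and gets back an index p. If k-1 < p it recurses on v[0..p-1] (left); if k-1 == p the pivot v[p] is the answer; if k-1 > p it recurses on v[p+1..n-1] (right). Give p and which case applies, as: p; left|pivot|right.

pivot=16, i=-1
j=0: 9≤16, i=0, swap(0,0) ⇒ [9, 8, 18, 13, 11, 2, 4, 14, 19, 17, 6, 16]
j=1: 8≤16, i=1, swap(1,1) ⇒ [9, 8, 18, 13, 11, 2, 4, 14, 19, 17, 6, 16]
j=2: 18>16, skip
j=3: 13≤16, i=2, swap(2,3) ⇒ [9, 8, 13, 18, 11, 2, 4, 14, 19, 17, 6, 16]
j=4: 11≤16, i=3, swap(3,4) ⇒ [9, 8, 13, 11, 18, 2, 4, 14, 19, 17, 6, 16]
j=5: 2≤16, i=4, swap(4,5) ⇒ [9, 8, 13, 11, 2, 18, 4, 14, 19, 17, 6, 16]
j=6: 4≤16, i=5, swap(5,6) ⇒ [9, 8, 13, 11, 2, 4, 18, 14, 19, 17, 6, 16]
j=7: 14≤16, i=6, swap(6,7) ⇒ [9, 8, 13, 11, 2, 4, 14, 18, 19, 17, 6, 16]
j=8: 19>16, skip
j=9: 17>16, skip
j=10: 6≤16, i=7, swap(7,10) ⇒ [9, 8, 13, 11, 2, 4, 14, 6, 19, 17, 18, 16]
swap(8,11) ⇒ [9, 8, 13, 11, 2, 4, 14, 6, 16, 17, 18, 19]; return 8
p = 8; k-1 = 0 < 8 ⇒ left

8; left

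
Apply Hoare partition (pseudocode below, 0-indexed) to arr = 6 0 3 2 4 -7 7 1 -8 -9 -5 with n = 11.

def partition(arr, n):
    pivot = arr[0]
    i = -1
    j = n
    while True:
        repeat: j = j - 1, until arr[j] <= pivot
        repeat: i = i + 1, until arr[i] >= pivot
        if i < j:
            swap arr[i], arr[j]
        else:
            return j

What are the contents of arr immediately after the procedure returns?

pivot=6
j stops at 10 (-5), i stops at 0 (6); swap ⇒ -5 0 3 2 4 -7 7 1 -8 -9 6
j stops at 9 (-9), i stops at 6 (7); swap ⇒ -5 0 3 2 4 -7 -9 1 -8 7 6
j stops at 8, i stops at 9; i≥j ⇒ return 8. arr=-5 0 3 2 4 -7 -9 1 -8 7 6

-5 0 3 2 4 -7 -9 1 -8 7 6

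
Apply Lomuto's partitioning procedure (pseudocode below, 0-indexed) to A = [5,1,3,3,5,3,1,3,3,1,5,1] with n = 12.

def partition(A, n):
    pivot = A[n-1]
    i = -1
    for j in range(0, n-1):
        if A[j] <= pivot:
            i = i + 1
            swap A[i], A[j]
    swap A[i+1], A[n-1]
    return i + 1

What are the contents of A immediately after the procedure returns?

pivot=1, i=-1
j=0: 5>1, skip
j=1: 1≤1, i=0, swap(0,1) ⇒ [1,5,3,3,5,3,1,3,3,1,5,1]
j=2: 3>1, skip
j=3: 3>1, skip
j=4: 5>1, skip
j=5: 3>1, skip
j=6: 1≤1, i=1, swap(1,6) ⇒ [1,1,3,3,5,3,5,3,3,1,5,1]
j=7: 3>1, skip
j=8: 3>1, skip
j=9: 1≤1, i=2, swap(2,9) ⇒ [1,1,1,3,5,3,5,3,3,3,5,1]
j=10: 5>1, skip
swap(3,11) ⇒ [1,1,1,1,5,3,5,3,3,3,5,3]; return 3

[1,1,1,1,5,3,5,3,3,3,5,3]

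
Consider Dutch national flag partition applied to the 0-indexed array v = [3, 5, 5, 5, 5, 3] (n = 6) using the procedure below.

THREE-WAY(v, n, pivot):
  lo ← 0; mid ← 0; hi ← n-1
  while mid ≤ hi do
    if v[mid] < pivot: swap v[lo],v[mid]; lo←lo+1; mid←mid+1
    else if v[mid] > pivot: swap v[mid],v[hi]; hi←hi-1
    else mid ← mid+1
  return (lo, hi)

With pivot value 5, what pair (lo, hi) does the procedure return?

lo=0 mid=0 hi=5
3<5: swap(0,0), lo=1 mid=1 ⇒ [3, 5, 5, 5, 5, 3]
5=5: mid=2
5=5: mid=3
5=5: mid=4
5=5: mid=5
3<5: swap(1,5), lo=2 mid=6 ⇒ [3, 3, 5, 5, 5, 5]
done. lo=2 hi=5; v=[3, 3, 5, 5, 5, 5]

(2, 5)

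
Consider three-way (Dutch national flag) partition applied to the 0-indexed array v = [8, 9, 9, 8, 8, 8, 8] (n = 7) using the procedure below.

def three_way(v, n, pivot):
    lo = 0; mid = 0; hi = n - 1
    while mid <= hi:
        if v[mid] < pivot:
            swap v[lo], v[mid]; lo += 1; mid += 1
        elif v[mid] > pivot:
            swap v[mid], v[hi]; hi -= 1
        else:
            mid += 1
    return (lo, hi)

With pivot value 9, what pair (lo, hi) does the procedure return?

(5, 6)

lo=0 mid=0 hi=6
8<9: swap(0,0), lo=1 mid=1 ⇒ [8, 9, 9, 8, 8, 8, 8]
9=9: mid=2
9=9: mid=3
8<9: swap(1,3), lo=2 mid=4 ⇒ [8, 8, 9, 9, 8, 8, 8]
8<9: swap(2,4), lo=3 mid=5 ⇒ [8, 8, 8, 9, 9, 8, 8]
8<9: swap(3,5), lo=4 mid=6 ⇒ [8, 8, 8, 8, 9, 9, 8]
8<9: swap(4,6), lo=5 mid=7 ⇒ [8, 8, 8, 8, 8, 9, 9]
done. lo=5 hi=6; v=[8, 8, 8, 8, 8, 9, 9]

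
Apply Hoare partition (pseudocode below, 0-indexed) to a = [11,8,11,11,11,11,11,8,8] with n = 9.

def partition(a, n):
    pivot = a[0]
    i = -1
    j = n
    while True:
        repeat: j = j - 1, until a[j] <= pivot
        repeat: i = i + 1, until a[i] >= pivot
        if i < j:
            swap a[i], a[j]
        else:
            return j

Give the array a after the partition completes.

[8,8,8,11,11,11,11,11,11]

pivot=11
j stops at 8 (8), i stops at 0 (11); swap ⇒ [8,8,11,11,11,11,11,8,11]
j stops at 7 (8), i stops at 2 (11); swap ⇒ [8,8,8,11,11,11,11,11,11]
j stops at 6 (11), i stops at 3 (11); swap ⇒ [8,8,8,11,11,11,11,11,11]
j stops at 5 (11), i stops at 4 (11); swap ⇒ [8,8,8,11,11,11,11,11,11]
j stops at 4, i stops at 5; i≥j ⇒ return 4. a=[8,8,8,11,11,11,11,11,11]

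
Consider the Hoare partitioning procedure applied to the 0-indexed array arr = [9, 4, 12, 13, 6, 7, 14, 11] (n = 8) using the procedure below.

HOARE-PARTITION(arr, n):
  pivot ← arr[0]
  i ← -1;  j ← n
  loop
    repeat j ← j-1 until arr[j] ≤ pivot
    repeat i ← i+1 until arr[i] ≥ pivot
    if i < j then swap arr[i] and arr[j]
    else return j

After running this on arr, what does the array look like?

[7, 4, 6, 13, 12, 9, 14, 11]

pivot=9
j stops at 5 (7), i stops at 0 (9); swap ⇒ [7, 4, 12, 13, 6, 9, 14, 11]
j stops at 4 (6), i stops at 2 (12); swap ⇒ [7, 4, 6, 13, 12, 9, 14, 11]
j stops at 2, i stops at 3; i≥j ⇒ return 2. arr=[7, 4, 6, 13, 12, 9, 14, 11]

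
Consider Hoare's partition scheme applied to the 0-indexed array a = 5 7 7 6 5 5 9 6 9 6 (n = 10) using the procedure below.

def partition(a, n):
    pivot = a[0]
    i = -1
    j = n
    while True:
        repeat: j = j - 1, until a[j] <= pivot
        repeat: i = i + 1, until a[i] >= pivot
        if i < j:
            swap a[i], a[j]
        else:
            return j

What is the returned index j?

1

pivot = a[0] = 5; i = -1, j = 10
j→5 (a[5]=5≤5), i→0 (a[0]=5≥5); i<j, swap → 5 7 7 6 5 5 9 6 9 6
j→4 (a[4]=5≤5), i→1 (a[1]=7≥5); i<j, swap → 5 5 7 6 7 5 9 6 9 6
j→1, i→2; i≥j, return j=1. a = 5 5 7 6 7 5 9 6 9 6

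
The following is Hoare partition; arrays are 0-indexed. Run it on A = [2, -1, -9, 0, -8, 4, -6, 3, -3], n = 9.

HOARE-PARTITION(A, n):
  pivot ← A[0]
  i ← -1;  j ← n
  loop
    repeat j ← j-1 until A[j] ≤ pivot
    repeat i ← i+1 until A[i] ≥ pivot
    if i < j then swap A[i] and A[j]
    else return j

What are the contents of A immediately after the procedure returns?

[-3, -1, -9, 0, -8, -6, 4, 3, 2]

pivot=2
j stops at 8 (-3), i stops at 0 (2); swap ⇒ [-3, -1, -9, 0, -8, 4, -6, 3, 2]
j stops at 6 (-6), i stops at 5 (4); swap ⇒ [-3, -1, -9, 0, -8, -6, 4, 3, 2]
j stops at 5, i stops at 6; i≥j ⇒ return 5. A=[-3, -1, -9, 0, -8, -6, 4, 3, 2]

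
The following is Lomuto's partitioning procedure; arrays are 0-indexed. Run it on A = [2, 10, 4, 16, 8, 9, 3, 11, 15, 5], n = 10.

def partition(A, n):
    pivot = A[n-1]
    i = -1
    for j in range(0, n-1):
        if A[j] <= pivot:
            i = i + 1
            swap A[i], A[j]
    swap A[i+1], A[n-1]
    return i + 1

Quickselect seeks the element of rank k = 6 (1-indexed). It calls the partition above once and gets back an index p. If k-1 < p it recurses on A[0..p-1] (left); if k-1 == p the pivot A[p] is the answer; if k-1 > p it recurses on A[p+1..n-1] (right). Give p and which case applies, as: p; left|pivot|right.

pivot=5, i=-1
j=0: 2≤5, i=0, swap(0,0) ⇒ [2, 10, 4, 16, 8, 9, 3, 11, 15, 5]
j=1: 10>5, skip
j=2: 4≤5, i=1, swap(1,2) ⇒ [2, 4, 10, 16, 8, 9, 3, 11, 15, 5]
j=3: 16>5, skip
j=4: 8>5, skip
j=5: 9>5, skip
j=6: 3≤5, i=2, swap(2,6) ⇒ [2, 4, 3, 16, 8, 9, 10, 11, 15, 5]
j=7: 11>5, skip
j=8: 15>5, skip
swap(3,9) ⇒ [2, 4, 3, 5, 8, 9, 10, 11, 15, 16]; return 3
p = 3; k-1 = 5 > 3 ⇒ right

3; right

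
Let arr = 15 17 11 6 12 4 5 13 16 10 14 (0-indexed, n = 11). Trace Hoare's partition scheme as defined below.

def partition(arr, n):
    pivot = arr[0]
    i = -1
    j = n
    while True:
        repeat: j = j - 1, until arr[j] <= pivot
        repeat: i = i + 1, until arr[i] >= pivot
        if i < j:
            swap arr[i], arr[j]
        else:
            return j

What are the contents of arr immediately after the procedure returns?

pivot = arr[0] = 15; i = -1, j = 11
j→10 (arr[10]=14≤15), i→0 (arr[0]=15≥15); i<j, swap → 14 17 11 6 12 4 5 13 16 10 15
j→9 (arr[9]=10≤15), i→1 (arr[1]=17≥15); i<j, swap → 14 10 11 6 12 4 5 13 16 17 15
j→7, i→8; i≥j, return j=7. arr = 14 10 11 6 12 4 5 13 16 17 15

14 10 11 6 12 4 5 13 16 17 15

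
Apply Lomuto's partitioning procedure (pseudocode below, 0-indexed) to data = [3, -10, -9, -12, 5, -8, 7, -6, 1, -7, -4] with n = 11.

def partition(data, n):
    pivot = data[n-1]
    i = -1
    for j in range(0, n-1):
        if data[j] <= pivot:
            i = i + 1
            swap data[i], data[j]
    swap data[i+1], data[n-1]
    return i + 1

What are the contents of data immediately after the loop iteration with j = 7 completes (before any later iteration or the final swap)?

pivot=-4, i=-1
j=0: 3>-4, skip
j=1: -10≤-4, i=0, swap(0,1) ⇒ [-10, 3, -9, -12, 5, -8, 7, -6, 1, -7, -4]
j=2: -9≤-4, i=1, swap(1,2) ⇒ [-10, -9, 3, -12, 5, -8, 7, -6, 1, -7, -4]
j=3: -12≤-4, i=2, swap(2,3) ⇒ [-10, -9, -12, 3, 5, -8, 7, -6, 1, -7, -4]
j=4: 5>-4, skip
j=5: -8≤-4, i=3, swap(3,5) ⇒ [-10, -9, -12, -8, 5, 3, 7, -6, 1, -7, -4]
j=6: 7>-4, skip
j=7: -6≤-4, i=4, swap(4,7) ⇒ [-10, -9, -12, -8, -6, 3, 7, 5, 1, -7, -4]
(after j=7) data = [-10, -9, -12, -8, -6, 3, 7, 5, 1, -7, -4]

[-10, -9, -12, -8, -6, 3, 7, 5, 1, -7, -4]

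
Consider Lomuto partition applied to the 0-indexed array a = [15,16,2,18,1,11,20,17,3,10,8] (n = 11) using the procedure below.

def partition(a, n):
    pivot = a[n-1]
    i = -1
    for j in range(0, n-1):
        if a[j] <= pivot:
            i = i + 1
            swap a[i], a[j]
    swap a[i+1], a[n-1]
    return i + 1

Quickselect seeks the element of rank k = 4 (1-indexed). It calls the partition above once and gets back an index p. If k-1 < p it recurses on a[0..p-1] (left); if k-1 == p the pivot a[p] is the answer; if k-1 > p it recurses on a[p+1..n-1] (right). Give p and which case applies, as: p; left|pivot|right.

3; pivot

pivot = a[10] = 8; i = -1
j=0: a[0]=15 > 8 → no swap
j=1: a[1]=16 > 8 → no swap
j=2: a[2]=2 ≤ 8 → i=0, swap a[0],a[2] → [2,16,15,18,1,11,20,17,3,10,8]
j=3: a[3]=18 > 8 → no swap
j=4: a[4]=1 ≤ 8 → i=1, swap a[1],a[4] → [2,1,15,18,16,11,20,17,3,10,8]
j=5: a[5]=11 > 8 → no swap
j=6: a[6]=20 > 8 → no swap
j=7: a[7]=17 > 8 → no swap
j=8: a[8]=3 ≤ 8 → i=2, swap a[2],a[8] → [2,1,3,18,16,11,20,17,15,10,8]
j=9: a[9]=10 > 8 → no swap
final swap a[3],a[10] → [2,1,3,8,16,11,20,17,15,10,18]; return 3
p = 3; k-1 = 3 == 3 ⇒ pivot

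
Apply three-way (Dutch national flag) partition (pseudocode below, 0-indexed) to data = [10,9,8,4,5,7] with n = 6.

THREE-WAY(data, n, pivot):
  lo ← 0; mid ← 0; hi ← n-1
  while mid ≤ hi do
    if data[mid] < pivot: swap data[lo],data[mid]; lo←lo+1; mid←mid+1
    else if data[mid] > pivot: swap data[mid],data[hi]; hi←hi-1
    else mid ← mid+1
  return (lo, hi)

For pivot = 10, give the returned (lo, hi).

(5, 5)

pivot = 10; lo=0, mid=0, hi=5
data[mid]=10=10: mid=1
data[mid]=9<10: swap data[0],data[1]; lo=1,mid=2 → [9,10,8,4,5,7]
data[mid]=8<10: swap data[1],data[2]; lo=2,mid=3 → [9,8,10,4,5,7]
data[mid]=4<10: swap data[2],data[3]; lo=3,mid=4 → [9,8,4,10,5,7]
data[mid]=5<10: swap data[3],data[4]; lo=4,mid=5 → [9,8,4,5,10,7]
data[mid]=7<10: swap data[4],data[5]; lo=5,mid=6 → [9,8,4,5,7,10]
end: lo=5, hi=5; data = [9,8,4,5,7,10]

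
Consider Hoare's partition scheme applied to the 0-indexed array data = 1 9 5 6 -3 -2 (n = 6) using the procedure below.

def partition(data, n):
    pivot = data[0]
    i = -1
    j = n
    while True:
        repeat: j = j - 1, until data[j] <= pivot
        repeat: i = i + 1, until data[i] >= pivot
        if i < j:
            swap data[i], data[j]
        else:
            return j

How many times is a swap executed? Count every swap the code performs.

2

pivot = data[0] = 1; i = -1, j = 6
j→5 (data[5]=-2≤1), i→0 (data[0]=1≥1); i<j, swap → -2 9 5 6 -3 1
j→4 (data[4]=-3≤1), i→1 (data[1]=9≥1); i<j, swap → -2 -3 5 6 9 1
j→1, i→2; i≥j, return j=1. data = -2 -3 5 6 9 1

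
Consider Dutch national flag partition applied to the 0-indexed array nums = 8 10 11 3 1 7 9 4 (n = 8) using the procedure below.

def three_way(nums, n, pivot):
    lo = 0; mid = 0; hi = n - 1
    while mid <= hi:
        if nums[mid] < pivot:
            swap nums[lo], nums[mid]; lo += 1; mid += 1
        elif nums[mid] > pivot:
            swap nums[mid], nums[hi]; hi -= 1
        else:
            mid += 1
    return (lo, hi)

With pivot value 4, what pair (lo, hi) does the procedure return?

(2, 2)

pivot = 4; lo=0, mid=0, hi=7
nums[mid]=8>4: swap nums[0],nums[7]; hi=6 → 4 10 11 3 1 7 9 8
nums[mid]=4=4: mid=1
nums[mid]=10>4: swap nums[1],nums[6]; hi=5 → 4 9 11 3 1 7 10 8
nums[mid]=9>4: swap nums[1],nums[5]; hi=4 → 4 7 11 3 1 9 10 8
nums[mid]=7>4: swap nums[1],nums[4]; hi=3 → 4 1 11 3 7 9 10 8
nums[mid]=1<4: swap nums[0],nums[1]; lo=1,mid=2 → 1 4 11 3 7 9 10 8
nums[mid]=11>4: swap nums[2],nums[3]; hi=2 → 1 4 3 11 7 9 10 8
nums[mid]=3<4: swap nums[1],nums[2]; lo=2,mid=3 → 1 3 4 11 7 9 10 8
end: lo=2, hi=2; nums = 1 3 4 11 7 9 10 8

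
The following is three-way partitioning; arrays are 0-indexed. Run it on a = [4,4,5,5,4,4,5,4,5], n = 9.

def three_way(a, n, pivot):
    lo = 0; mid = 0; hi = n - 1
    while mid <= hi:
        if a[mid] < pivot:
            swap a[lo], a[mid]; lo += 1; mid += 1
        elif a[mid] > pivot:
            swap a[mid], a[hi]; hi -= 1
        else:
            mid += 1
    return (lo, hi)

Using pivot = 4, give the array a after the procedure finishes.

lo=0 mid=0 hi=8
4=4: mid=1
4=4: mid=2
5>4: swap(2,8), hi=7 ⇒ [4,4,5,5,4,4,5,4,5]
5>4: swap(2,7), hi=6 ⇒ [4,4,4,5,4,4,5,5,5]
4=4: mid=3
5>4: swap(3,6), hi=5 ⇒ [4,4,4,5,4,4,5,5,5]
5>4: swap(3,5), hi=4 ⇒ [4,4,4,4,4,5,5,5,5]
4=4: mid=4
4=4: mid=5
done. lo=0 hi=4; a=[4,4,4,4,4,5,5,5,5]

[4,4,4,4,4,5,5,5,5]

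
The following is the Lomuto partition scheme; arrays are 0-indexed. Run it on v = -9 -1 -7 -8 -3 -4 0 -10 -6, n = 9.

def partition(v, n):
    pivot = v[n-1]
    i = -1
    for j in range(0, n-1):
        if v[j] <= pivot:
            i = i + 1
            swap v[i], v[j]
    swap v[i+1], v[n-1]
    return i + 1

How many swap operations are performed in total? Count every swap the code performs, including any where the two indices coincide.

5

pivot=-6, i=-1
j=0: -9≤-6, i=0, swap(0,0) ⇒ -9 -1 -7 -8 -3 -4 0 -10 -6
j=1: -1>-6, skip
j=2: -7≤-6, i=1, swap(1,2) ⇒ -9 -7 -1 -8 -3 -4 0 -10 -6
j=3: -8≤-6, i=2, swap(2,3) ⇒ -9 -7 -8 -1 -3 -4 0 -10 -6
j=4: -3>-6, skip
j=5: -4>-6, skip
j=6: 0>-6, skip
j=7: -10≤-6, i=3, swap(3,7) ⇒ -9 -7 -8 -10 -3 -4 0 -1 -6
swap(4,8) ⇒ -9 -7 -8 -10 -6 -4 0 -1 -3; return 4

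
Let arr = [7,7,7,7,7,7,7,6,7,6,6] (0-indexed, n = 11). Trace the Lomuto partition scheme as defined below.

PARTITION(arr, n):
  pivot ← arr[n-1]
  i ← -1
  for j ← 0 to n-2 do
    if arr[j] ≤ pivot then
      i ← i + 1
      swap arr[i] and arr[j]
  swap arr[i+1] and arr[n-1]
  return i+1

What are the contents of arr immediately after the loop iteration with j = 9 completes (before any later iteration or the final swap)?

[6,6,7,7,7,7,7,7,7,7,6]

pivot=6, i=-1
j=0: 7>6, skip
j=1: 7>6, skip
j=2: 7>6, skip
j=3: 7>6, skip
j=4: 7>6, skip
j=5: 7>6, skip
j=6: 7>6, skip
j=7: 6≤6, i=0, swap(0,7) ⇒ [6,7,7,7,7,7,7,7,7,6,6]
j=8: 7>6, skip
j=9: 6≤6, i=1, swap(1,9) ⇒ [6,6,7,7,7,7,7,7,7,7,6]
(after j=9) arr = [6,6,7,7,7,7,7,7,7,7,6]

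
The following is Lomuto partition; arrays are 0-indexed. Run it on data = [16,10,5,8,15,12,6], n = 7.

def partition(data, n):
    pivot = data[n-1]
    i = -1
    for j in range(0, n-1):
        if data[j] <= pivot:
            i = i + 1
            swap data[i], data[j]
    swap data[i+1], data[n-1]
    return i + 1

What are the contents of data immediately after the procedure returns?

pivot = data[6] = 6; i = -1
j=0: data[0]=16 > 6 → no swap
j=1: data[1]=10 > 6 → no swap
j=2: data[2]=5 ≤ 6 → i=0, swap data[0],data[2] → [5,10,16,8,15,12,6]
j=3: data[3]=8 > 6 → no swap
j=4: data[4]=15 > 6 → no swap
j=5: data[5]=12 > 6 → no swap
final swap data[1],data[6] → [5,6,16,8,15,12,10]; return 1

[5,6,16,8,15,12,10]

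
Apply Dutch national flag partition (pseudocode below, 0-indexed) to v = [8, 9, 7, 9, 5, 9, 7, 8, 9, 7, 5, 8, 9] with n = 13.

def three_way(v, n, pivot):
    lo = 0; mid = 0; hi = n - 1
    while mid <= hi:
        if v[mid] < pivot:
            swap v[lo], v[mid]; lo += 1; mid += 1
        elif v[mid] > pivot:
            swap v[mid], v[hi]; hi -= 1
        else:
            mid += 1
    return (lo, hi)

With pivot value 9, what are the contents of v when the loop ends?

lo=0 mid=0 hi=12
8<9: swap(0,0), lo=1 mid=1 ⇒ [8, 9, 7, 9, 5, 9, 7, 8, 9, 7, 5, 8, 9]
9=9: mid=2
7<9: swap(1,2), lo=2 mid=3 ⇒ [8, 7, 9, 9, 5, 9, 7, 8, 9, 7, 5, 8, 9]
9=9: mid=4
5<9: swap(2,4), lo=3 mid=5 ⇒ [8, 7, 5, 9, 9, 9, 7, 8, 9, 7, 5, 8, 9]
9=9: mid=6
7<9: swap(3,6), lo=4 mid=7 ⇒ [8, 7, 5, 7, 9, 9, 9, 8, 9, 7, 5, 8, 9]
8<9: swap(4,7), lo=5 mid=8 ⇒ [8, 7, 5, 7, 8, 9, 9, 9, 9, 7, 5, 8, 9]
9=9: mid=9
7<9: swap(5,9), lo=6 mid=10 ⇒ [8, 7, 5, 7, 8, 7, 9, 9, 9, 9, 5, 8, 9]
5<9: swap(6,10), lo=7 mid=11 ⇒ [8, 7, 5, 7, 8, 7, 5, 9, 9, 9, 9, 8, 9]
8<9: swap(7,11), lo=8 mid=12 ⇒ [8, 7, 5, 7, 8, 7, 5, 8, 9, 9, 9, 9, 9]
9=9: mid=13
done. lo=8 hi=12; v=[8, 7, 5, 7, 8, 7, 5, 8, 9, 9, 9, 9, 9]

[8, 7, 5, 7, 8, 7, 5, 8, 9, 9, 9, 9, 9]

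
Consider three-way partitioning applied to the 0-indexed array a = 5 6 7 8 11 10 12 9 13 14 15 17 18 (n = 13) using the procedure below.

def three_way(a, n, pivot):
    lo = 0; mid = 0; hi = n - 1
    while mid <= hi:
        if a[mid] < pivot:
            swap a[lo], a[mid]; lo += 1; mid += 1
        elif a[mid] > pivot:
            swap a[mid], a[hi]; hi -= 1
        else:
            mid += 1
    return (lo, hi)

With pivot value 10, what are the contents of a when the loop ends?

5 6 7 8 9 10 12 13 14 15 17 18 11

lo=0 mid=0 hi=12
5<10: swap(0,0), lo=1 mid=1 ⇒ 5 6 7 8 11 10 12 9 13 14 15 17 18
6<10: swap(1,1), lo=2 mid=2 ⇒ 5 6 7 8 11 10 12 9 13 14 15 17 18
7<10: swap(2,2), lo=3 mid=3 ⇒ 5 6 7 8 11 10 12 9 13 14 15 17 18
8<10: swap(3,3), lo=4 mid=4 ⇒ 5 6 7 8 11 10 12 9 13 14 15 17 18
11>10: swap(4,12), hi=11 ⇒ 5 6 7 8 18 10 12 9 13 14 15 17 11
18>10: swap(4,11), hi=10 ⇒ 5 6 7 8 17 10 12 9 13 14 15 18 11
17>10: swap(4,10), hi=9 ⇒ 5 6 7 8 15 10 12 9 13 14 17 18 11
15>10: swap(4,9), hi=8 ⇒ 5 6 7 8 14 10 12 9 13 15 17 18 11
14>10: swap(4,8), hi=7 ⇒ 5 6 7 8 13 10 12 9 14 15 17 18 11
13>10: swap(4,7), hi=6 ⇒ 5 6 7 8 9 10 12 13 14 15 17 18 11
9<10: swap(4,4), lo=5 mid=5 ⇒ 5 6 7 8 9 10 12 13 14 15 17 18 11
10=10: mid=6
12>10: swap(6,6), hi=5 ⇒ 5 6 7 8 9 10 12 13 14 15 17 18 11
done. lo=5 hi=5; a=5 6 7 8 9 10 12 13 14 15 17 18 11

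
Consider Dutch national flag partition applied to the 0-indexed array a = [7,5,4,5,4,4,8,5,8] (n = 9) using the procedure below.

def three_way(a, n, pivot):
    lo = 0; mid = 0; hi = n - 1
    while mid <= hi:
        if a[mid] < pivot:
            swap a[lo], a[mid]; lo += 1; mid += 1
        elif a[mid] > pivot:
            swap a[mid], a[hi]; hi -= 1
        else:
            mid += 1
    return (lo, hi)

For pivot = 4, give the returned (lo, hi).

lo=0 mid=0 hi=8
7>4: swap(0,8), hi=7 ⇒ [8,5,4,5,4,4,8,5,7]
8>4: swap(0,7), hi=6 ⇒ [5,5,4,5,4,4,8,8,7]
5>4: swap(0,6), hi=5 ⇒ [8,5,4,5,4,4,5,8,7]
8>4: swap(0,5), hi=4 ⇒ [4,5,4,5,4,8,5,8,7]
4=4: mid=1
5>4: swap(1,4), hi=3 ⇒ [4,4,4,5,5,8,5,8,7]
4=4: mid=2
4=4: mid=3
5>4: swap(3,3), hi=2 ⇒ [4,4,4,5,5,8,5,8,7]
done. lo=0 hi=2; a=[4,4,4,5,5,8,5,8,7]

(0, 2)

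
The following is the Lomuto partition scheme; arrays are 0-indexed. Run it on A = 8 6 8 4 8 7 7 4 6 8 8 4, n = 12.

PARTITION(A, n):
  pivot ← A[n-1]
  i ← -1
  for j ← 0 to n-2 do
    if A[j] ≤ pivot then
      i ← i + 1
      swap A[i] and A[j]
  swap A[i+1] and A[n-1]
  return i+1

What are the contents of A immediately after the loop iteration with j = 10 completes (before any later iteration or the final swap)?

pivot=4, i=-1
j=0: 8>4, skip
j=1: 6>4, skip
j=2: 8>4, skip
j=3: 4≤4, i=0, swap(0,3) ⇒ 4 6 8 8 8 7 7 4 6 8 8 4
j=4: 8>4, skip
j=5: 7>4, skip
j=6: 7>4, skip
j=7: 4≤4, i=1, swap(1,7) ⇒ 4 4 8 8 8 7 7 6 6 8 8 4
j=8: 6>4, skip
j=9: 8>4, skip
j=10: 8>4, skip
(after j=10) A = 4 4 8 8 8 7 7 6 6 8 8 4

4 4 8 8 8 7 7 6 6 8 8 4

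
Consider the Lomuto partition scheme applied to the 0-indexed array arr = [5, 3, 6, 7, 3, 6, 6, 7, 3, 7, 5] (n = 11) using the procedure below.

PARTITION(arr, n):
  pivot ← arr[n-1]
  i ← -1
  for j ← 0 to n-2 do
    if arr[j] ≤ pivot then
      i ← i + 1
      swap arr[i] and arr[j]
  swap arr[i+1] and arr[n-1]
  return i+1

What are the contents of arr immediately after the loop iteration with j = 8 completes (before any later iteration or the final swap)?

[5, 3, 3, 3, 6, 6, 6, 7, 7, 7, 5]

pivot = arr[10] = 5; i = -1
j=0: arr[0]=5 ≤ 5 → i=0, swap arr[0],arr[0] (no change) → [5, 3, 6, 7, 3, 6, 6, 7, 3, 7, 5]
j=1: arr[1]=3 ≤ 5 → i=1, swap arr[1],arr[1] (no change) → [5, 3, 6, 7, 3, 6, 6, 7, 3, 7, 5]
j=2: arr[2]=6 > 5 → no swap
j=3: arr[3]=7 > 5 → no swap
j=4: arr[4]=3 ≤ 5 → i=2, swap arr[2],arr[4] → [5, 3, 3, 7, 6, 6, 6, 7, 3, 7, 5]
j=5: arr[5]=6 > 5 → no swap
j=6: arr[6]=6 > 5 → no swap
j=7: arr[7]=7 > 5 → no swap
j=8: arr[8]=3 ≤ 5 → i=3, swap arr[3],arr[8] → [5, 3, 3, 3, 6, 6, 6, 7, 7, 7, 5]
(after j=8) arr = [5, 3, 3, 3, 6, 6, 6, 7, 7, 7, 5]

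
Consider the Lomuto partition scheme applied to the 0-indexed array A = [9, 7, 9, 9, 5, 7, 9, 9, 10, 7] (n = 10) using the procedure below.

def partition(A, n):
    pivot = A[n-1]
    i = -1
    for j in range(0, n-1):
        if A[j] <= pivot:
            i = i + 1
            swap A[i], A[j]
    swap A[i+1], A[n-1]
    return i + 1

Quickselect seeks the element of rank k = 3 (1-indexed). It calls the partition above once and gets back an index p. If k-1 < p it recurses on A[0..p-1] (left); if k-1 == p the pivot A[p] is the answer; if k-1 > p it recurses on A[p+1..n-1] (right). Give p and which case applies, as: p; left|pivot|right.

3; left

pivot=7, i=-1
j=0: 9>7, skip
j=1: 7≤7, i=0, swap(0,1) ⇒ [7, 9, 9, 9, 5, 7, 9, 9, 10, 7]
j=2: 9>7, skip
j=3: 9>7, skip
j=4: 5≤7, i=1, swap(1,4) ⇒ [7, 5, 9, 9, 9, 7, 9, 9, 10, 7]
j=5: 7≤7, i=2, swap(2,5) ⇒ [7, 5, 7, 9, 9, 9, 9, 9, 10, 7]
j=6: 9>7, skip
j=7: 9>7, skip
j=8: 10>7, skip
swap(3,9) ⇒ [7, 5, 7, 7, 9, 9, 9, 9, 10, 9]; return 3
p = 3; k-1 = 2 < 3 ⇒ left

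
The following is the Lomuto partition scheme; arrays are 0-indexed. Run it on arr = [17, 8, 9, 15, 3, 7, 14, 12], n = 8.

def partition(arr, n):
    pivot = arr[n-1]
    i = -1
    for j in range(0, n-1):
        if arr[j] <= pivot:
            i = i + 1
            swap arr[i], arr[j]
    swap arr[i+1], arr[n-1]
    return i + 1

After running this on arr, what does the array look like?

[8, 9, 3, 7, 12, 15, 14, 17]

pivot = arr[7] = 12; i = -1
j=0: arr[0]=17 > 12 → no swap
j=1: arr[1]=8 ≤ 12 → i=0, swap arr[0],arr[1] → [8, 17, 9, 15, 3, 7, 14, 12]
j=2: arr[2]=9 ≤ 12 → i=1, swap arr[1],arr[2] → [8, 9, 17, 15, 3, 7, 14, 12]
j=3: arr[3]=15 > 12 → no swap
j=4: arr[4]=3 ≤ 12 → i=2, swap arr[2],arr[4] → [8, 9, 3, 15, 17, 7, 14, 12]
j=5: arr[5]=7 ≤ 12 → i=3, swap arr[3],arr[5] → [8, 9, 3, 7, 17, 15, 14, 12]
j=6: arr[6]=14 > 12 → no swap
final swap arr[4],arr[7] → [8, 9, 3, 7, 12, 15, 14, 17]; return 4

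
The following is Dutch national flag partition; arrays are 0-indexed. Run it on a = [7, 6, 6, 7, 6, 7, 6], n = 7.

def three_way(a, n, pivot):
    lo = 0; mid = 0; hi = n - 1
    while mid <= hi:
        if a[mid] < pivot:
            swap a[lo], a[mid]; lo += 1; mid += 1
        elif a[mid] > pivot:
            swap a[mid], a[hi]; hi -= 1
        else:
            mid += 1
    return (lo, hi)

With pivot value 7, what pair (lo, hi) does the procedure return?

lo=0 mid=0 hi=6
7=7: mid=1
6<7: swap(0,1), lo=1 mid=2 ⇒ [6, 7, 6, 7, 6, 7, 6]
6<7: swap(1,2), lo=2 mid=3 ⇒ [6, 6, 7, 7, 6, 7, 6]
7=7: mid=4
6<7: swap(2,4), lo=3 mid=5 ⇒ [6, 6, 6, 7, 7, 7, 6]
7=7: mid=6
6<7: swap(3,6), lo=4 mid=7 ⇒ [6, 6, 6, 6, 7, 7, 7]
done. lo=4 hi=6; a=[6, 6, 6, 6, 7, 7, 7]

(4, 6)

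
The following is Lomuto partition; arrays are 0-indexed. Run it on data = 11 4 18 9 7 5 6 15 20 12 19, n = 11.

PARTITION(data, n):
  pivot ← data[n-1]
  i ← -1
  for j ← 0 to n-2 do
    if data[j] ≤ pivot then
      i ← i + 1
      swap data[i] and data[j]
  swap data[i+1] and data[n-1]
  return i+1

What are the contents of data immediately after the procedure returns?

11 4 18 9 7 5 6 15 12 19 20

pivot = data[10] = 19; i = -1
j=0: data[0]=11 ≤ 19 → i=0, swap data[0],data[0] (no change) → 11 4 18 9 7 5 6 15 20 12 19
j=1: data[1]=4 ≤ 19 → i=1, swap data[1],data[1] (no change) → 11 4 18 9 7 5 6 15 20 12 19
j=2: data[2]=18 ≤ 19 → i=2, swap data[2],data[2] (no change) → 11 4 18 9 7 5 6 15 20 12 19
j=3: data[3]=9 ≤ 19 → i=3, swap data[3],data[3] (no change) → 11 4 18 9 7 5 6 15 20 12 19
j=4: data[4]=7 ≤ 19 → i=4, swap data[4],data[4] (no change) → 11 4 18 9 7 5 6 15 20 12 19
j=5: data[5]=5 ≤ 19 → i=5, swap data[5],data[5] (no change) → 11 4 18 9 7 5 6 15 20 12 19
j=6: data[6]=6 ≤ 19 → i=6, swap data[6],data[6] (no change) → 11 4 18 9 7 5 6 15 20 12 19
j=7: data[7]=15 ≤ 19 → i=7, swap data[7],data[7] (no change) → 11 4 18 9 7 5 6 15 20 12 19
j=8: data[8]=20 > 19 → no swap
j=9: data[9]=12 ≤ 19 → i=8, swap data[8],data[9] → 11 4 18 9 7 5 6 15 12 20 19
final swap data[9],data[10] → 11 4 18 9 7 5 6 15 12 19 20; return 9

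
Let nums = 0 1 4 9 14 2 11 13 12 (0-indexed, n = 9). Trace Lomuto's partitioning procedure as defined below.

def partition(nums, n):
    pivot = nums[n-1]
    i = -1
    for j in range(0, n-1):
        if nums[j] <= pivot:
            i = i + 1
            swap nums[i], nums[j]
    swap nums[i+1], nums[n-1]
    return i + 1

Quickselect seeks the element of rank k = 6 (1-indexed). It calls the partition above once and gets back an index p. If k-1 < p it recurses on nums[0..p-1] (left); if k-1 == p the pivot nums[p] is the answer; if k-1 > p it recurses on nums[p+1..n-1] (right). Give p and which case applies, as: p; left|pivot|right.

6; left

pivot = nums[8] = 12; i = -1
j=0: nums[0]=0 ≤ 12 → i=0, swap nums[0],nums[0] (no change) → 0 1 4 9 14 2 11 13 12
j=1: nums[1]=1 ≤ 12 → i=1, swap nums[1],nums[1] (no change) → 0 1 4 9 14 2 11 13 12
j=2: nums[2]=4 ≤ 12 → i=2, swap nums[2],nums[2] (no change) → 0 1 4 9 14 2 11 13 12
j=3: nums[3]=9 ≤ 12 → i=3, swap nums[3],nums[3] (no change) → 0 1 4 9 14 2 11 13 12
j=4: nums[4]=14 > 12 → no swap
j=5: nums[5]=2 ≤ 12 → i=4, swap nums[4],nums[5] → 0 1 4 9 2 14 11 13 12
j=6: nums[6]=11 ≤ 12 → i=5, swap nums[5],nums[6] → 0 1 4 9 2 11 14 13 12
j=7: nums[7]=13 > 12 → no swap
final swap nums[6],nums[8] → 0 1 4 9 2 11 12 13 14; return 6
p = 6; k-1 = 5 < 6 ⇒ left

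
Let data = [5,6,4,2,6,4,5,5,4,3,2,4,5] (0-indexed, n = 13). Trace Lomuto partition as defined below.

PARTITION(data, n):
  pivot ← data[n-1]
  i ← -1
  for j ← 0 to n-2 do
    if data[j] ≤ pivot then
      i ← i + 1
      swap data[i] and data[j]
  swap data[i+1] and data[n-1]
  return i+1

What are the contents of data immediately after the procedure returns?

pivot = data[12] = 5; i = -1
j=0: data[0]=5 ≤ 5 → i=0, swap data[0],data[0] (no change) → [5,6,4,2,6,4,5,5,4,3,2,4,5]
j=1: data[1]=6 > 5 → no swap
j=2: data[2]=4 ≤ 5 → i=1, swap data[1],data[2] → [5,4,6,2,6,4,5,5,4,3,2,4,5]
j=3: data[3]=2 ≤ 5 → i=2, swap data[2],data[3] → [5,4,2,6,6,4,5,5,4,3,2,4,5]
j=4: data[4]=6 > 5 → no swap
j=5: data[5]=4 ≤ 5 → i=3, swap data[3],data[5] → [5,4,2,4,6,6,5,5,4,3,2,4,5]
j=6: data[6]=5 ≤ 5 → i=4, swap data[4],data[6] → [5,4,2,4,5,6,6,5,4,3,2,4,5]
j=7: data[7]=5 ≤ 5 → i=5, swap data[5],data[7] → [5,4,2,4,5,5,6,6,4,3,2,4,5]
j=8: data[8]=4 ≤ 5 → i=6, swap data[6],data[8] → [5,4,2,4,5,5,4,6,6,3,2,4,5]
j=9: data[9]=3 ≤ 5 → i=7, swap data[7],data[9] → [5,4,2,4,5,5,4,3,6,6,2,4,5]
j=10: data[10]=2 ≤ 5 → i=8, swap data[8],data[10] → [5,4,2,4,5,5,4,3,2,6,6,4,5]
j=11: data[11]=4 ≤ 5 → i=9, swap data[9],data[11] → [5,4,2,4,5,5,4,3,2,4,6,6,5]
final swap data[10],data[12] → [5,4,2,4,5,5,4,3,2,4,5,6,6]; return 10

[5,4,2,4,5,5,4,3,2,4,5,6,6]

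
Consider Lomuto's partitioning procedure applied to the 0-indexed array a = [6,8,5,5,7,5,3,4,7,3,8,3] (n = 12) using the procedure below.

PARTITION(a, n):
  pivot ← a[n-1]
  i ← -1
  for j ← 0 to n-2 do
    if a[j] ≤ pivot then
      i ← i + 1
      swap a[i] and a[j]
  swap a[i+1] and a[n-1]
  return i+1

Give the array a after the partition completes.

pivot = a[11] = 3; i = -1
j=0: a[0]=6 > 3 → no swap
j=1: a[1]=8 > 3 → no swap
j=2: a[2]=5 > 3 → no swap
j=3: a[3]=5 > 3 → no swap
j=4: a[4]=7 > 3 → no swap
j=5: a[5]=5 > 3 → no swap
j=6: a[6]=3 ≤ 3 → i=0, swap a[0],a[6] → [3,8,5,5,7,5,6,4,7,3,8,3]
j=7: a[7]=4 > 3 → no swap
j=8: a[8]=7 > 3 → no swap
j=9: a[9]=3 ≤ 3 → i=1, swap a[1],a[9] → [3,3,5,5,7,5,6,4,7,8,8,3]
j=10: a[10]=8 > 3 → no swap
final swap a[2],a[11] → [3,3,3,5,7,5,6,4,7,8,8,5]; return 2

[3,3,3,5,7,5,6,4,7,8,8,5]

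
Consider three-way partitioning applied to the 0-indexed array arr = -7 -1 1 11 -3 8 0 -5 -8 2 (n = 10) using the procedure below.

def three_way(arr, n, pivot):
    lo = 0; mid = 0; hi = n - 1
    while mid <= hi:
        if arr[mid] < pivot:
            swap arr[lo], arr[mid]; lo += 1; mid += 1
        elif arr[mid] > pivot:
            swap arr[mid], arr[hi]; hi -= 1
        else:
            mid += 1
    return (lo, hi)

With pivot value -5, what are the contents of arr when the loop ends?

lo=0 mid=0 hi=9
-7<-5: swap(0,0), lo=1 mid=1 ⇒ -7 -1 1 11 -3 8 0 -5 -8 2
-1>-5: swap(1,9), hi=8 ⇒ -7 2 1 11 -3 8 0 -5 -8 -1
2>-5: swap(1,8), hi=7 ⇒ -7 -8 1 11 -3 8 0 -5 2 -1
-8<-5: swap(1,1), lo=2 mid=2 ⇒ -7 -8 1 11 -3 8 0 -5 2 -1
1>-5: swap(2,7), hi=6 ⇒ -7 -8 -5 11 -3 8 0 1 2 -1
-5=-5: mid=3
11>-5: swap(3,6), hi=5 ⇒ -7 -8 -5 0 -3 8 11 1 2 -1
0>-5: swap(3,5), hi=4 ⇒ -7 -8 -5 8 -3 0 11 1 2 -1
8>-5: swap(3,4), hi=3 ⇒ -7 -8 -5 -3 8 0 11 1 2 -1
-3>-5: swap(3,3), hi=2 ⇒ -7 -8 -5 -3 8 0 11 1 2 -1
done. lo=2 hi=2; arr=-7 -8 -5 -3 8 0 11 1 2 -1

-7 -8 -5 -3 8 0 11 1 2 -1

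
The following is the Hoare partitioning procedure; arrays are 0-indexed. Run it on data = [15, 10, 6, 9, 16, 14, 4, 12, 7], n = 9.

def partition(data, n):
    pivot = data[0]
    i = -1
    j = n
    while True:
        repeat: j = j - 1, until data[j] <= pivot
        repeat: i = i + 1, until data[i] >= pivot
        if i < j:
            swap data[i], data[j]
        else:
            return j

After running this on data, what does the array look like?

pivot=15
j stops at 8 (7), i stops at 0 (15); swap ⇒ [7, 10, 6, 9, 16, 14, 4, 12, 15]
j stops at 7 (12), i stops at 4 (16); swap ⇒ [7, 10, 6, 9, 12, 14, 4, 16, 15]
j stops at 6, i stops at 7; i≥j ⇒ return 6. data=[7, 10, 6, 9, 12, 14, 4, 16, 15]

[7, 10, 6, 9, 12, 14, 4, 16, 15]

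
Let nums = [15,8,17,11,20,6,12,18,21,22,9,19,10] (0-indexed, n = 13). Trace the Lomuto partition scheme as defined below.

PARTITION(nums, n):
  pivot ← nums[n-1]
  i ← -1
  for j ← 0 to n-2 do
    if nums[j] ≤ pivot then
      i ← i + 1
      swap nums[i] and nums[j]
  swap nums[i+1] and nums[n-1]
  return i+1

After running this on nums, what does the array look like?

pivot = nums[12] = 10; i = -1
j=0: nums[0]=15 > 10 → no swap
j=1: nums[1]=8 ≤ 10 → i=0, swap nums[0],nums[1] → [8,15,17,11,20,6,12,18,21,22,9,19,10]
j=2: nums[2]=17 > 10 → no swap
j=3: nums[3]=11 > 10 → no swap
j=4: nums[4]=20 > 10 → no swap
j=5: nums[5]=6 ≤ 10 → i=1, swap nums[1],nums[5] → [8,6,17,11,20,15,12,18,21,22,9,19,10]
j=6: nums[6]=12 > 10 → no swap
j=7: nums[7]=18 > 10 → no swap
j=8: nums[8]=21 > 10 → no swap
j=9: nums[9]=22 > 10 → no swap
j=10: nums[10]=9 ≤ 10 → i=2, swap nums[2],nums[10] → [8,6,9,11,20,15,12,18,21,22,17,19,10]
j=11: nums[11]=19 > 10 → no swap
final swap nums[3],nums[12] → [8,6,9,10,20,15,12,18,21,22,17,19,11]; return 3

[8,6,9,10,20,15,12,18,21,22,17,19,11]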